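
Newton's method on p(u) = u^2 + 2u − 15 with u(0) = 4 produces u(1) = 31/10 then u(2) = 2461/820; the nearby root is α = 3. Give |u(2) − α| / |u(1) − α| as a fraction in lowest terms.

u(1) − α = 31/10 − 3 = 1/10, so |u(1) − α| = 1/10.
u(2) − α = 2461/820 − 3 = 1/820, so |u(2) − α| = 1/820.
Ratio = (1/820) / (1/10) = 1/82.

1/82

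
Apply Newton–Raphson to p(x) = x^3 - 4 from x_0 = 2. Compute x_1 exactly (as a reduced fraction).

p'(x) = 3x^2.
p(2) = 4, p'(2) = 12, so x_1 = 2 - 4/12 = 5/3.

5/3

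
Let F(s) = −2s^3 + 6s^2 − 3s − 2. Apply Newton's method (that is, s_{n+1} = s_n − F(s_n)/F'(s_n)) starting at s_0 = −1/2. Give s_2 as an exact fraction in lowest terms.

F'(s) = −6s^2 + 12s − 3.
F(−1/2) = 5/4, F'(−1/2) = −21/2, so s_1 = (−1/2) − (5/4)/(−21/2) = −8/21.
F(−8/21) = 1150/9261, F'(−8/21) = −1241/147, so s_2 = (−8/21) − (1150/9261)/(−1241/147) = −28634/78183.

−28634/78183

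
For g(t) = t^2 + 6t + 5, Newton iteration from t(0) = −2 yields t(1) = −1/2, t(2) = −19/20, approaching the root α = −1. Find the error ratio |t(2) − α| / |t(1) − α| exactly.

t(1) − α = −1/2 − (−1) = −1/2 + 1 = 1/2, so |t(1) − α| = 1/2.
t(2) − α = −19/20 − (−1) = −19/20 + 1 = 1/20, so |t(2) − α| = 1/20.
Ratio = (1/20) / (1/2) = 1/10.

1/10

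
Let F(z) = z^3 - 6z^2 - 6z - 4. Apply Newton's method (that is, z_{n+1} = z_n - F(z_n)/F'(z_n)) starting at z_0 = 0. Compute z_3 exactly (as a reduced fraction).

F'(z) = 3z^2 - 12z - 6.
F(0) = -4, F'(0) = -6, so z_1 = 0 - (-4)/(-6) = -2/3.
F(-2/3) = -80/27, F'(-2/3) = 10/3, so z_2 = (-2/3) - (-80/27)/(10/3) = 2/9.
F(2/9) = -4096/729, F'(2/9) = -230/27, so z_3 = (2/9) - (-4096/729)/(-230/27) = -1358/3105.

-1358/3105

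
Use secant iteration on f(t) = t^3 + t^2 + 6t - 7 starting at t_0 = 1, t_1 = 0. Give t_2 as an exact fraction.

f(1) = 1, f(0) = -7. t_2 = 0 - (-7)·(0 - 1)/((-7) - 1) = 7/8.

7/8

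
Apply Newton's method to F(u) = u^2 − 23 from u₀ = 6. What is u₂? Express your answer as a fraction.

6793/1416

F'(u) = 2u.
F(6) = 13, F'(6) = 12, so u₁ = 6 − 13/12 = 59/12.
F(59/12) = 169/144, F'(59/12) = 59/6, so u₂ = (59/12) − (169/144)/(59/6) = 6793/1416.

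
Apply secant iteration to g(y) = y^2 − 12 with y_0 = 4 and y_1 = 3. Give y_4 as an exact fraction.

g(4) = 4, g(3) = −3. y_2 = 3 − (−3)·(3 − 4)/((−3) − 4) = 24/7.
g(3) = −3, g(24/7) = −12/49. y_3 = (24/7) − (−12/49)·((24/7) − 3)/((−12/49) − (−3)) = 52/15.
g(24/7) = −12/49, g(52/15) = 4/225. y_4 = (52/15) − (4/225)·((52/15) − (24/7))/((4/225) − (−12/49)) = 627/181.

627/181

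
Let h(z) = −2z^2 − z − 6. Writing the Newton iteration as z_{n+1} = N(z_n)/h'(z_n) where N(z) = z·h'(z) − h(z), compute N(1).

h'(z) = −4z − 1.
N(z) = z·h'(z) − h(z) = z·(−4z − 1) − (−2z^2 − z − 6) = −2z^2 + 6.
N(1) = 4.

4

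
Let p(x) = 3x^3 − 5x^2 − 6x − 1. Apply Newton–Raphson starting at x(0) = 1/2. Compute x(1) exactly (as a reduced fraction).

p'(x) = 9x^2 − 10x − 6.
p(1/2) = −39/8, p'(1/2) = −35/4, so x(1) = (1/2) − (−39/8)/(−35/4) = −2/35.

−2/35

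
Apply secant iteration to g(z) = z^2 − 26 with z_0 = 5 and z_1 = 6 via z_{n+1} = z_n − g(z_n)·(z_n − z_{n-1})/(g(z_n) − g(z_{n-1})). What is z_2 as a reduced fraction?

g(5) = −1, g(6) = 10. z_2 = 6 − 10·(6 − 5)/(10 − (−1)) = 56/11.

56/11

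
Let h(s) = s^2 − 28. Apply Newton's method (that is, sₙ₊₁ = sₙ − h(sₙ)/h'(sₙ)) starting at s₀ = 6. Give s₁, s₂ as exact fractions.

h'(s) = 2s.
h(6) = 8, h'(6) = 12, so s₁ = 6 − 8/12 = 16/3.
h(16/3) = 4/9, h'(16/3) = 32/3, so s₂ = (16/3) − (4/9)/(32/3) = 127/24.

s₁ = 16/3, s₂ = 127/24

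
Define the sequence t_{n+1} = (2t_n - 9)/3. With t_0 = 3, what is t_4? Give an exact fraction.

-179/27

t_1 = (2·3 - 9)/3 = -1.
t_2 = (2·(-1) - 9)/3 = -11/3.
t_3 = (2·(-11/3) - 9)/3 = -49/9.
t_4 = (2·(-49/9) - 9)/3 = -179/27.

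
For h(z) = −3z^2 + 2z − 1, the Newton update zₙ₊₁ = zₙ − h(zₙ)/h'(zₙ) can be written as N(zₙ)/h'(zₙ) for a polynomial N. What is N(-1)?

h'(z) = −6z + 2.
N(z) = z·h'(z) − h(z) = z·(−6z + 2) − (−3z^2 + 2z − 1) = −3z^2 + 1.
N(-1) = −2.

−2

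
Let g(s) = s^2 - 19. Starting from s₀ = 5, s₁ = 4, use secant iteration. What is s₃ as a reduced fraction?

109/25

g(5) = 6, g(4) = -3. s₂ = 4 - (-3)·(4 - 5)/((-3) - 6) = 13/3.
g(4) = -3, g(13/3) = -2/9. s₃ = (13/3) - (-2/9)·((13/3) - 4)/((-2/9) - (-3)) = 109/25.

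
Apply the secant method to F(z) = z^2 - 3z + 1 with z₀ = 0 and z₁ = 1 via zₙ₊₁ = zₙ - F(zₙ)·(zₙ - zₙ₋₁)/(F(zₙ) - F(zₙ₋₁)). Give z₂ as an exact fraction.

F(0) = 1, F(1) = -1. z₂ = 1 - (-1)·(1 - 0)/((-1) - 1) = 1/2.

1/2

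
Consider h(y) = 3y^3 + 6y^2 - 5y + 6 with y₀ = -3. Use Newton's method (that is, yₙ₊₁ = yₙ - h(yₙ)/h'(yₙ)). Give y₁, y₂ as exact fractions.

y₁ = -57/20, y₂ = -384639/135610

h'(y) = 9y^2 + 12y - 5.
h(-3) = -6, h'(-3) = 40, so y₁ = (-3) - (-6)/40 = -57/20.
h(-57/20) = -3699/8000, h'(-57/20) = 13561/400, so y₂ = (-57/20) - (-3699/8000)/(13561/400) = -384639/135610.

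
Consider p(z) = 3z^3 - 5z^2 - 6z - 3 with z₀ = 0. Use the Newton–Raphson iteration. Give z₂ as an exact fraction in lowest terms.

4/5

p'(z) = 9z^2 - 10z - 6.
p(0) = -3, p'(0) = -6, so z₁ = 0 - (-3)/(-6) = -1/2.
p(-1/2) = -13/8, p'(-1/2) = 5/4, so z₂ = (-1/2) - (-13/8)/(5/4) = 4/5.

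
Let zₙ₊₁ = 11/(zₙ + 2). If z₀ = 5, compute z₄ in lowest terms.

z₁ = 11/(5 + 2) = 11/7.
z₂ = 11/(11/7 + 2) = 77/25.
z₃ = 11/(77/25 + 2) = 275/127.
z₄ = 11/(275/127 + 2) = 1397/529.

1397/529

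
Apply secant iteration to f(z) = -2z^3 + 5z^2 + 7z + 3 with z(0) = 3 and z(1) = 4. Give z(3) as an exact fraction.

72132/20209

f(3) = 15, f(4) = -17. z(2) = 4 - (-17)·(4 - 3)/((-17) - 15) = 111/32.
f(4) = -17, f(111/32) = 65025/16384. z(3) = (111/32) - (65025/16384)·((111/32) - 4)/((65025/16384) - (-17)) = 72132/20209.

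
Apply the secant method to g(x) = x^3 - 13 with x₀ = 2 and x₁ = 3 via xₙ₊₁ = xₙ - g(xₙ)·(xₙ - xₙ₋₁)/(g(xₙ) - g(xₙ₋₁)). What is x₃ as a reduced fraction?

17593/7549

g(2) = -5, g(3) = 14. x₂ = 3 - 14·(3 - 2)/(14 - (-5)) = 43/19.
g(3) = 14, g(43/19) = -9660/6859. x₃ = (43/19) - (-9660/6859)·((43/19) - 3)/((-9660/6859) - 14) = 17593/7549.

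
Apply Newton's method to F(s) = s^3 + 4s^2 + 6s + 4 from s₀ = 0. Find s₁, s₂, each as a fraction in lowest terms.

F'(s) = 3s^2 + 8s + 6.
F(0) = 4, F'(0) = 6, so s₁ = 0 - 4/6 = -2/3.
F(-2/3) = 40/27, F'(-2/3) = 2, so s₂ = (-2/3) - (40/27)/2 = -38/27.

s₁ = -2/3, s₂ = -38/27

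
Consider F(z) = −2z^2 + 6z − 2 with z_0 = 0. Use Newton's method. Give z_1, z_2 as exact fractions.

z_1 = 1/3, z_2 = 8/21

F'(z) = −4z + 6.
F(0) = −2, F'(0) = 6, so z_1 = 0 − (−2)/6 = 1/3.
F(1/3) = −2/9, F'(1/3) = 14/3, so z_2 = (1/3) − (−2/9)/(14/3) = 8/21.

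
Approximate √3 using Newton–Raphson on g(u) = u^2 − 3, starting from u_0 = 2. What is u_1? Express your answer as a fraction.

g'(u) = 2u.
g(2) = 1, g'(2) = 4, so u_1 = 2 − 1/4 = 7/4.

7/4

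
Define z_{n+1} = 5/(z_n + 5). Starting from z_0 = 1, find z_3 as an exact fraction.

z_1 = 5/(1 + 5) = 5/6.
z_2 = 5/(5/6 + 5) = 6/7.
z_3 = 5/(6/7 + 5) = 35/41.

35/41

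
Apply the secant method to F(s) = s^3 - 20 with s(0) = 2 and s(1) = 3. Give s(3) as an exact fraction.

23270/8599

F(2) = -12, F(3) = 7. s(2) = 3 - 7·(3 - 2)/(7 - (-12)) = 50/19.
F(3) = 7, F(50/19) = -12180/6859. s(3) = (50/19) - (-12180/6859)·((50/19) - 3)/((-12180/6859) - 7) = 23270/8599.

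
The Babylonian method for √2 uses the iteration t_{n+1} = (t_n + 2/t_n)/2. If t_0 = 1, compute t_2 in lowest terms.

t_1 = (1 + 2/1)/2 = 3/2.
t_2 = (3/2 + 2/(3/2))/2 = 17/12.

17/12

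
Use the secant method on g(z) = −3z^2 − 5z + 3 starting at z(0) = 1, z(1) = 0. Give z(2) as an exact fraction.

g(1) = −5, g(0) = 3. z(2) = 0 − 3·(0 − 1)/(3 − (−5)) = 3/8.

3/8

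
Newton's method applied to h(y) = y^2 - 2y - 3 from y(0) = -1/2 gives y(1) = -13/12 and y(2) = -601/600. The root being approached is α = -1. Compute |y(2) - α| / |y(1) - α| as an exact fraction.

y(1) - α = -13/12 - (-1) = -13/12 + 1 = -1/12, so |y(1) - α| = 1/12.
y(2) - α = -601/600 - (-1) = -601/600 + 1 = -1/600, so |y(2) - α| = 1/600.
Ratio = (1/600) / (1/12) = 1/50.

1/50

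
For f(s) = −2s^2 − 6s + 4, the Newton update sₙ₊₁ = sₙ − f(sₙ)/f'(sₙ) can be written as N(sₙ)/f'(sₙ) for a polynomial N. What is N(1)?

f'(s) = −4s − 6.
N(s) = s·f'(s) − f(s) = s·(−4s − 6) − (−2s^2 − 6s + 4) = −2s^2 − 4.
N(1) = −6.

−6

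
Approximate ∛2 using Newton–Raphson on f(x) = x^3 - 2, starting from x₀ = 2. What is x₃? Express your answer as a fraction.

f'(x) = 3x^2.
f(2) = 6, f'(2) = 12, so x₁ = 2 - 6/12 = 3/2.
f(3/2) = 11/8, f'(3/2) = 27/4, so x₂ = (3/2) - (11/8)/(27/4) = 35/27.
f(35/27) = 3509/19683, f'(35/27) = 1225/243, so x₃ = (35/27) - (3509/19683)/(1225/243) = 125116/99225.

125116/99225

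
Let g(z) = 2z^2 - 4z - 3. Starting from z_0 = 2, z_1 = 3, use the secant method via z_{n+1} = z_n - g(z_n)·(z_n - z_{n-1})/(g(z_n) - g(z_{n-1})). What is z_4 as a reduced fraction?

g(2) = -3, g(3) = 3. z_2 = 3 - 3·(3 - 2)/(3 - (-3)) = 5/2.
g(3) = 3, g(5/2) = -1/2. z_3 = (5/2) - (-1/2)·((5/2) - 3)/((-1/2) - 3) = 18/7.
g(5/2) = -1/2, g(18/7) = -3/49. z_4 = (18/7) - (-3/49)·((18/7) - (5/2))/((-3/49) - (-1/2)) = 111/43.

111/43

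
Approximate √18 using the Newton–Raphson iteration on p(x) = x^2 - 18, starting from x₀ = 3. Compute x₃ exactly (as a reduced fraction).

p'(x) = 2x.
p(3) = -9, p'(3) = 6, so x₁ = 3 - (-9)/6 = 9/2.
p(9/2) = 9/4, p'(9/2) = 9, so x₂ = (9/2) - (9/4)/9 = 17/4.
p(17/4) = 1/16, p'(17/4) = 17/2, so x₃ = (17/4) - (1/16)/(17/2) = 577/136.

577/136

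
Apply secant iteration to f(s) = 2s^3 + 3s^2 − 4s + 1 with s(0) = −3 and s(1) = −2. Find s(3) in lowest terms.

−9391/3793

f(−3) = −14, f(−2) = 5. s(2) = (−2) − 5·((−2) − (−3))/(5 − (−14)) = −43/19.
f(−2) = 5, f(−43/19) = 15330/6859. s(3) = (−43/19) − (15330/6859)·((−43/19) − (−2))/((15330/6859) − 5) = −9391/3793.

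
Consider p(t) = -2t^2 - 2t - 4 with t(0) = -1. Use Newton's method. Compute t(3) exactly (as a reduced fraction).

p'(t) = -4t - 2.
p(-1) = -4, p'(-1) = 2, so t(1) = (-1) - (-4)/2 = 1.
p(1) = -8, p'(1) = -6, so t(2) = 1 - (-8)/(-6) = -1/3.
p(-1/3) = -32/9, p'(-1/3) = -2/3, so t(3) = (-1/3) - (-32/9)/(-2/3) = -17/3.

-17/3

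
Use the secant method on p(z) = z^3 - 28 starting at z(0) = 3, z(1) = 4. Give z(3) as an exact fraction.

12901/4252

p(3) = -1, p(4) = 36. z(2) = 4 - 36·(4 - 3)/(36 - (-1)) = 112/37.
p(4) = 36, p(112/37) = -13356/50653. z(3) = (112/37) - (-13356/50653)·((112/37) - 4)/((-13356/50653) - 36) = 12901/4252.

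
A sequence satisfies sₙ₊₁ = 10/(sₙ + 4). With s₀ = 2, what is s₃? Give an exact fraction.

s₁ = 10/(2 + 4) = 5/3.
s₂ = 10/(5/3 + 4) = 30/17.
s₃ = 10/(30/17 + 4) = 85/49.

85/49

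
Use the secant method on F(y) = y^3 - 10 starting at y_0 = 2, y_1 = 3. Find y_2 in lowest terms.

40/19

F(2) = -2, F(3) = 17. y_2 = 3 - 17·(3 - 2)/(17 - (-2)) = 40/19.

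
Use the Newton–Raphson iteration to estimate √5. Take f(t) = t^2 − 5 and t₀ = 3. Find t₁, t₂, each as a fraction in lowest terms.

t₁ = 7/3, t₂ = 47/21

f'(t) = 2t.
f(3) = 4, f'(3) = 6, so t₁ = 3 − 4/6 = 7/3.
f(7/3) = 4/9, f'(7/3) = 14/3, so t₂ = (7/3) − (4/9)/(14/3) = 47/21.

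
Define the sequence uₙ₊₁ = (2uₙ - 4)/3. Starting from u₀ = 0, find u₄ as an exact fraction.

-260/81

u₁ = (2·0 - 4)/3 = -4/3.
u₂ = (2·(-4/3) - 4)/3 = -20/9.
u₃ = (2·(-20/9) - 4)/3 = -76/27.
u₄ = (2·(-76/27) - 4)/3 = -260/81.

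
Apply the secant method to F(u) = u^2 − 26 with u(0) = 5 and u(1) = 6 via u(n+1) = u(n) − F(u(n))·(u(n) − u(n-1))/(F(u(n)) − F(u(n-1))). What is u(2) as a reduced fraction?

F(5) = −1, F(6) = 10. u(2) = 6 − 10·(6 − 5)/(10 − (−1)) = 56/11.

56/11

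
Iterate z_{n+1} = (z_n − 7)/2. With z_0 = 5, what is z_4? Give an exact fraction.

−25/4

z_1 = (5 − 7)/2 = −1.
z_2 = ((−1) − 7)/2 = −4.
z_3 = ((−4) − 7)/2 = −11/2.
z_4 = ((−11/2) − 7)/2 = −25/4.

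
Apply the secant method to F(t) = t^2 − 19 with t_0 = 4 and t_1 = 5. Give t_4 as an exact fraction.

1591/365

F(4) = −3, F(5) = 6. t_2 = 5 − 6·(5 − 4)/(6 − (−3)) = 13/3.
F(5) = 6, F(13/3) = −2/9. t_3 = (13/3) − (−2/9)·((13/3) − 5)/((−2/9) − 6) = 61/14.
F(13/3) = −2/9, F(61/14) = −3/196. t_4 = (61/14) − (−3/196)·((61/14) − (13/3))/((−3/196) − (−2/9)) = 1591/365.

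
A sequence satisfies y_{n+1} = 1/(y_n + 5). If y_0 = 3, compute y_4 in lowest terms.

y_1 = 1/(3 + 5) = 1/8.
y_2 = 1/(1/8 + 5) = 8/41.
y_3 = 1/(8/41 + 5) = 41/213.
y_4 = 1/(41/213 + 5) = 213/1106.

213/1106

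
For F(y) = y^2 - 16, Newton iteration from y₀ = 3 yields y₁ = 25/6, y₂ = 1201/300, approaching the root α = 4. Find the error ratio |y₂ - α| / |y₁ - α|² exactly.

3/25

y₁ - α = 25/6 - 4 = 1/6, so |y₁ - α| = 1/6.
y₂ - α = 1201/300 - 4 = 1/300, so |y₂ - α| = 1/300.
|y₁ - α|² = 1/36.
Ratio = (1/300) / (1/36) = 3/25.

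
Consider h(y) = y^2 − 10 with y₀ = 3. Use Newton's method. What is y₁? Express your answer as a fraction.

h'(y) = 2y.
h(3) = −1, h'(3) = 6, so y₁ = 3 − (−1)/6 = 19/6.

19/6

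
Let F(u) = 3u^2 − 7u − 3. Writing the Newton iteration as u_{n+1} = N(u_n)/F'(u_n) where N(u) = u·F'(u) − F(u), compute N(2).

15

F'(u) = 6u − 7.
N(u) = u·F'(u) − F(u) = u·(6u − 7) − (3u^2 − 7u − 3) = 3u^2 + 3.
N(2) = 15.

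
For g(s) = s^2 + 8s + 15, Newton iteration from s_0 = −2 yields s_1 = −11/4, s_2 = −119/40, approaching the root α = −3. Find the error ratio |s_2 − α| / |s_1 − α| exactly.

1/10

s_1 − α = −11/4 − (−3) = −11/4 + 3 = 1/4, so |s_1 − α| = 1/4.
s_2 − α = −119/40 − (−3) = −119/40 + 3 = 1/40, so |s_2 − α| = 1/40.
Ratio = (1/40) / (1/4) = 1/10.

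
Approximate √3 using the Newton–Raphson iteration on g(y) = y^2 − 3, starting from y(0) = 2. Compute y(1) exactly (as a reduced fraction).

7/4

g'(y) = 2y.
g(2) = 1, g'(2) = 4, so y(1) = 2 − 1/4 = 7/4.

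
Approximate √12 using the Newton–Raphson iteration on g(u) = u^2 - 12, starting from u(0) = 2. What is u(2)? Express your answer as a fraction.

g'(u) = 2u.
g(2) = -8, g'(2) = 4, so u(1) = 2 - (-8)/4 = 4.
g(4) = 4, g'(4) = 8, so u(2) = 4 - 4/8 = 7/2.

7/2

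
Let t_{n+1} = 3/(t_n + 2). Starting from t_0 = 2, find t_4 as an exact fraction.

102/101

t_1 = 3/(2 + 2) = 3/4.
t_2 = 3/(3/4 + 2) = 12/11.
t_3 = 3/(12/11 + 2) = 33/34.
t_4 = 3/(33/34 + 2) = 102/101.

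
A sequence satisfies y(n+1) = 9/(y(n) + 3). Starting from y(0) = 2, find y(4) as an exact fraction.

y(1) = 9/(2 + 3) = 9/5.
y(2) = 9/(9/5 + 3) = 15/8.
y(3) = 9/(15/8 + 3) = 24/13.
y(4) = 9/(24/13 + 3) = 13/7.

13/7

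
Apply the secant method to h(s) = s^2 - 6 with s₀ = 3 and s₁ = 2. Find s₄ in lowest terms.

218/89

h(3) = 3, h(2) = -2. s₂ = 2 - (-2)·(2 - 3)/((-2) - 3) = 12/5.
h(2) = -2, h(12/5) = -6/25. s₃ = (12/5) - (-6/25)·((12/5) - 2)/((-6/25) - (-2)) = 27/11.
h(12/5) = -6/25, h(27/11) = 3/121. s₄ = (27/11) - (3/121)·((27/11) - (12/5))/((3/121) - (-6/25)) = 218/89.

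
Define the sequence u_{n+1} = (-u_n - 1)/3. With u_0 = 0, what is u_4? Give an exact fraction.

-20/81

u_1 = (-0 - 1)/3 = -1/3.
u_2 = (-(-1/3) - 1)/3 = -2/9.
u_3 = (-(-2/9) - 1)/3 = -7/27.
u_4 = (-(-7/27) - 1)/3 = -20/81.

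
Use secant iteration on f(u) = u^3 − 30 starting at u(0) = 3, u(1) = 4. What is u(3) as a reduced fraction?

f(3) = −3, f(4) = 34. u(2) = 4 − 34·(4 − 3)/(34 − (−3)) = 114/37.
f(4) = 34, f(114/37) = −38046/50653. u(3) = (114/37) − (−38046/50653)·((114/37) − 4)/((−38046/50653) − 34) = 80271/25886.

80271/25886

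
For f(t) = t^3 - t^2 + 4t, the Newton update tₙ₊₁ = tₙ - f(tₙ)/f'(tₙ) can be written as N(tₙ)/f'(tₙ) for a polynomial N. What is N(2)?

f'(t) = 3t^2 - 2t + 4.
N(t) = t·f'(t) - f(t) = t·(3t^2 - 2t + 4) - (t^3 - t^2 + 4t) = 2t^3 - t^2.
N(2) = 12.

12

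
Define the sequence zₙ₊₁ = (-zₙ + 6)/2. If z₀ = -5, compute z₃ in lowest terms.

23/8

z₁ = (-(-5) + 6)/2 = 11/2.
z₂ = (-(11/2) + 6)/2 = 1/4.
z₃ = (-(1/4) + 6)/2 = 23/8.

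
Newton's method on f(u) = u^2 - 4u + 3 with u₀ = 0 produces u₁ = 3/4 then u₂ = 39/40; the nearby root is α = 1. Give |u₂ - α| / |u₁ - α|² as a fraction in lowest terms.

2/5

u₁ - α = 3/4 - 1 = -1/4, so |u₁ - α| = 1/4.
u₂ - α = 39/40 - 1 = -1/40, so |u₂ - α| = 1/40.
|u₁ - α|² = 1/16.
Ratio = (1/40) / (1/16) = 2/5.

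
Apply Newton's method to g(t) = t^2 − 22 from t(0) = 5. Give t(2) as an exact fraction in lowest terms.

4409/940

g'(t) = 2t.
g(5) = 3, g'(5) = 10, so t(1) = 5 − 3/10 = 47/10.
g(47/10) = 9/100, g'(47/10) = 47/5, so t(2) = (47/10) − (9/100)/(47/5) = 4409/940.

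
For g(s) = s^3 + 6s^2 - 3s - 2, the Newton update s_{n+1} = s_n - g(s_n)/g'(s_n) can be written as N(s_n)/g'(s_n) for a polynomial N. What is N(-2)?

10

g'(s) = 3s^2 + 12s - 3.
N(s) = s·g'(s) - g(s) = s·(3s^2 + 12s - 3) - (s^3 + 6s^2 - 3s - 2) = 2s^3 + 6s^2 + 2.
N(-2) = 10.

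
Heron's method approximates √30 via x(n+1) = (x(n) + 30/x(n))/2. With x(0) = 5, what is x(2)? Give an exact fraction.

x(1) = (5 + 30/5)/2 = 11/2.
x(2) = (11/2 + 30/(11/2))/2 = 241/44.

241/44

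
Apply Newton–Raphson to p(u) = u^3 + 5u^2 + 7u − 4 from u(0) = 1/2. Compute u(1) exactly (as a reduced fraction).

p'(u) = 3u^2 + 10u + 7.
p(1/2) = 7/8, p'(1/2) = 51/4, so u(1) = (1/2) − (7/8)/(51/4) = 22/51.

22/51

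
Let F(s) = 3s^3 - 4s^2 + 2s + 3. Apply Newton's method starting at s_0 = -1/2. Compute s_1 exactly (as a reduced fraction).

-19/33

F'(s) = 9s^2 - 8s + 2.
F(-1/2) = 5/8, F'(-1/2) = 33/4, so s_1 = (-1/2) - (5/8)/(33/4) = -19/33.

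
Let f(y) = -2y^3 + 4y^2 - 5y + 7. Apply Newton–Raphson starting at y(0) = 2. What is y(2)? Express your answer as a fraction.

f'(y) = -6y^2 + 8y - 5.
f(2) = -3, f'(2) = -13, so y(1) = 2 - (-3)/(-13) = 23/13.
f(23/13) = -882/2197, f'(23/13) = -1627/169, so y(2) = (23/13) - (-882/2197)/(-1627/169) = 36539/21151.

36539/21151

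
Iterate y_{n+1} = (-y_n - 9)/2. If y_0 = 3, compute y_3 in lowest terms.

-15/4

y_1 = (-3 - 9)/2 = -6.
y_2 = (-(-6) - 9)/2 = -3/2.
y_3 = (-(-3/2) - 9)/2 = -15/4.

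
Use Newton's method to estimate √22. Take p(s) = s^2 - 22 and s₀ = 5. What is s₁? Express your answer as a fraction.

47/10

p'(s) = 2s.
p(5) = 3, p'(5) = 10, so s₁ = 5 - 3/10 = 47/10.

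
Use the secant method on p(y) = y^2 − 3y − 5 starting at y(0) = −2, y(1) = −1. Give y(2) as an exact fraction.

p(−2) = 5, p(−1) = −1. y(2) = (−1) − (−1)·((−1) − (−2))/((−1) − 5) = −7/6.

−7/6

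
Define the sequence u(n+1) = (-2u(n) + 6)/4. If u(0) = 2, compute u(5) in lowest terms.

u(1) = (-2·2 + 6)/4 = 1/2.
u(2) = (-2·(1/2) + 6)/4 = 5/4.
u(3) = (-2·(5/4) + 6)/4 = 7/8.
u(4) = (-2·(7/8) + 6)/4 = 17/16.
u(5) = (-2·(17/16) + 6)/4 = 31/32.

31/32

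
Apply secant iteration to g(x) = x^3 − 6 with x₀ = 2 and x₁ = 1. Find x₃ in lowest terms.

g(2) = 2, g(1) = −5. x₂ = 1 − (−5)·(1 − 2)/((−5) − 2) = 12/7.
g(1) = −5, g(12/7) = −330/343. x₃ = (12/7) − (−330/343)·((12/7) − 1)/((−330/343) − (−5)) = 522/277.

522/277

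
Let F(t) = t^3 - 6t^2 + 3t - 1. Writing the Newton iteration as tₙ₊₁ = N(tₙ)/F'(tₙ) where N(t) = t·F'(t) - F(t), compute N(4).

33

F'(t) = 3t^2 - 12t + 3.
N(t) = t·F'(t) - F(t) = t·(3t^2 - 12t + 3) - (t^3 - 6t^2 + 3t - 1) = 2t^3 - 6t^2 + 1.
N(4) = 33.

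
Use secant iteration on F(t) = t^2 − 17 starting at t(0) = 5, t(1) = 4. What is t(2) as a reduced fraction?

37/9

F(5) = 8, F(4) = −1. t(2) = 4 − (−1)·(4 − 5)/((−1) − 8) = 37/9.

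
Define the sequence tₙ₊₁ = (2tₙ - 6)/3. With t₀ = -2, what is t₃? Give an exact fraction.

t₁ = (2·(-2) - 6)/3 = -10/3.
t₂ = (2·(-10/3) - 6)/3 = -38/9.
t₃ = (2·(-38/9) - 6)/3 = -130/27.

-130/27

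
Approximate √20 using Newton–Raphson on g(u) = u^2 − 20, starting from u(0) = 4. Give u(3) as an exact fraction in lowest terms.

51841/11592

g'(u) = 2u.
g(4) = −4, g'(4) = 8, so u(1) = 4 − (−4)/8 = 9/2.
g(9/2) = 1/4, g'(9/2) = 9, so u(2) = (9/2) − (1/4)/9 = 161/36.
g(161/36) = 1/1296, g'(161/36) = 161/18, so u(3) = (161/36) − (1/1296)/(161/18) = 51841/11592.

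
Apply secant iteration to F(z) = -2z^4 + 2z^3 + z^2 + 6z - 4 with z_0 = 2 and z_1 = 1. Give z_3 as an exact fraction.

-46/297

F(2) = -4, F(1) = 3. z_2 = 1 - 3·(1 - 2)/(3 - (-4)) = 10/7.
F(1) = 3, F(10/7) = 9876/2401. z_3 = (10/7) - (9876/2401)·((10/7) - 1)/((9876/2401) - 3) = -46/297.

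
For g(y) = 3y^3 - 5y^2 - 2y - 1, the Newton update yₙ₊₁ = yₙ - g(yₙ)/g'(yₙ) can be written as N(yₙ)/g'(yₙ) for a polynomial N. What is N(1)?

g'(y) = 9y^2 - 10y - 2.
N(y) = y·g'(y) - g(y) = y·(9y^2 - 10y - 2) - (3y^3 - 5y^2 - 2y - 1) = 6y^3 - 5y^2 + 1.
N(1) = 2.

2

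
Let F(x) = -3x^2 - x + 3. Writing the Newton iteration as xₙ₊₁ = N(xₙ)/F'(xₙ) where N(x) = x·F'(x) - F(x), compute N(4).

-51

F'(x) = -6x - 1.
N(x) = x·F'(x) - F(x) = x·(-6x - 1) - (-3x^2 - x + 3) = -3x^2 - 3.
N(4) = -51.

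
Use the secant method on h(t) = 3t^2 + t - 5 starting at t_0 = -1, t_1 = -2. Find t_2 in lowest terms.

h(-1) = -3, h(-2) = 5. t_2 = (-2) - 5·((-2) - (-1))/(5 - (-3)) = -11/8.

-11/8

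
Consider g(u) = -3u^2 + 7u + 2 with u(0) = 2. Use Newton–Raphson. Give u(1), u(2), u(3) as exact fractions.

g'(u) = -6u + 7.
g(2) = 4, g'(2) = -5, so u(1) = 2 - 4/(-5) = 14/5.
g(14/5) = -48/25, g'(14/5) = -49/5, so u(2) = (14/5) - (-48/25)/(-49/5) = 638/245.
g(638/245) = -6912/60025, g'(638/245) = -2113/245, so u(3) = (638/245) - (-6912/60025)/(-2113/245) = 1341182/517685.

u(1) = 14/5, u(2) = 638/245, u(3) = 1341182/517685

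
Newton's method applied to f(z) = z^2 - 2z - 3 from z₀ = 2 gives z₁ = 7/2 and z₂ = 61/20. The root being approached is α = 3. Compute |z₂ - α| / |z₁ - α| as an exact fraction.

z₁ - α = 7/2 - 3 = 1/2, so |z₁ - α| = 1/2.
z₂ - α = 61/20 - 3 = 1/20, so |z₂ - α| = 1/20.
Ratio = (1/20) / (1/2) = 1/10.

1/10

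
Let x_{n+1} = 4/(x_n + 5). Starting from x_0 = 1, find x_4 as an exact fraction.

388/553

x_1 = 4/(1 + 5) = 2/3.
x_2 = 4/(2/3 + 5) = 12/17.
x_3 = 4/(12/17 + 5) = 68/97.
x_4 = 4/(68/97 + 5) = 388/553.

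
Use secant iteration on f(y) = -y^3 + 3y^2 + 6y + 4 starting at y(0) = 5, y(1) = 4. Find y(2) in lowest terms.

f(5) = -16, f(4) = 12. y(2) = 4 - 12·(4 - 5)/(12 - (-16)) = 31/7.

31/7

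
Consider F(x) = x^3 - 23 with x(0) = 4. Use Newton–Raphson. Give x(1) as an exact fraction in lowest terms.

F'(x) = 3x^2.
F(4) = 41, F'(4) = 48, so x(1) = 4 - 41/48 = 151/48.

151/48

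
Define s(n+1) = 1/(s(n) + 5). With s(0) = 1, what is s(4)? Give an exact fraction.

s(1) = 1/(1 + 5) = 1/6.
s(2) = 1/(1/6 + 5) = 6/31.
s(3) = 1/(6/31 + 5) = 31/161.
s(4) = 1/(31/161 + 5) = 161/836.

161/836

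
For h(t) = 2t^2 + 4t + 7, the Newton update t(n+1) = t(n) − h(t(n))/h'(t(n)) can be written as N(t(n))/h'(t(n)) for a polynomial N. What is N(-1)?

−5

h'(t) = 4t + 4.
N(t) = t·h'(t) − h(t) = t·(4t + 4) − (2t^2 + 4t + 7) = 2t^2 − 7.
N(-1) = −5.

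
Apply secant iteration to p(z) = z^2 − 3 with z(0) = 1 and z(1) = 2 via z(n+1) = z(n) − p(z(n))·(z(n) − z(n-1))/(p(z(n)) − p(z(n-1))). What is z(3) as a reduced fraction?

p(1) = −2, p(2) = 1. z(2) = 2 − 1·(2 − 1)/(1 − (−2)) = 5/3.
p(2) = 1, p(5/3) = −2/9. z(3) = (5/3) − (−2/9)·((5/3) − 2)/((−2/9) − 1) = 19/11.

19/11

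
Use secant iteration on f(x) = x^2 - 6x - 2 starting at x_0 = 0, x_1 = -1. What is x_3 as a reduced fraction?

-16/51

f(0) = -2, f(-1) = 5. x_2 = (-1) - 5·((-1) - 0)/(5 - (-2)) = -2/7.
f(-1) = 5, f(-2/7) = -10/49. x_3 = (-2/7) - (-10/49)·((-2/7) - (-1))/((-10/49) - 5) = -16/51.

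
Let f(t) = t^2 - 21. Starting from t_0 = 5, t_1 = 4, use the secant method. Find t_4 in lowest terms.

14513/3167

f(5) = 4, f(4) = -5. t_2 = 4 - (-5)·(4 - 5)/((-5) - 4) = 41/9.
f(4) = -5, f(41/9) = -20/81. t_3 = (41/9) - (-20/81)·((41/9) - 4)/((-20/81) - (-5)) = 353/77.
f(41/9) = -20/81, f(353/77) = 100/5929. t_4 = (353/77) - (100/5929)·((353/77) - (41/9))/((100/5929) - (-20/81)) = 14513/3167.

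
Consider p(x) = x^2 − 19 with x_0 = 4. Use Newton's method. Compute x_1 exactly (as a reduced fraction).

35/8

p'(x) = 2x.
p(4) = −3, p'(4) = 8, so x_1 = 4 − (−3)/8 = 35/8.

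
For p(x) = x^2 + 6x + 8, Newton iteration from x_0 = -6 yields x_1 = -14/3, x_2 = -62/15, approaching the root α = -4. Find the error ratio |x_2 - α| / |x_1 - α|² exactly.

x_1 - α = -14/3 - (-4) = -14/3 + 4 = -2/3, so |x_1 - α| = 2/3.
x_2 - α = -62/15 - (-4) = -62/15 + 4 = -2/15, so |x_2 - α| = 2/15.
|x_1 - α|² = 4/9.
Ratio = (2/15) / (4/9) = 3/10.

3/10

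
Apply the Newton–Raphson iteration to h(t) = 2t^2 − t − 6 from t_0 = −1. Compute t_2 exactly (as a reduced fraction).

h'(t) = 4t − 1.
h(−1) = −3, h'(−1) = −5, so t_1 = (−1) − (−3)/(−5) = −8/5.
h(−8/5) = 18/25, h'(−8/5) = −37/5, so t_2 = (−8/5) − (18/25)/(−37/5) = −278/185.

−278/185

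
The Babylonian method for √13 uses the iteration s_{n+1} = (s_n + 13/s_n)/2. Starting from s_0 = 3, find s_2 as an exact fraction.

s_1 = (3 + 13/3)/2 = 11/3.
s_2 = (11/3 + 13/(11/3))/2 = 119/33.

119/33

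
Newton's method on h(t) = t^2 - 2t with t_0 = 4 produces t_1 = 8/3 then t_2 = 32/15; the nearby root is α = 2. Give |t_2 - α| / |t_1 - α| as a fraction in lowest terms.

t_1 - α = 8/3 - 2 = 2/3, so |t_1 - α| = 2/3.
t_2 - α = 32/15 - 2 = 2/15, so |t_2 - α| = 2/15.
Ratio = (2/15) / (2/3) = 1/5.

1/5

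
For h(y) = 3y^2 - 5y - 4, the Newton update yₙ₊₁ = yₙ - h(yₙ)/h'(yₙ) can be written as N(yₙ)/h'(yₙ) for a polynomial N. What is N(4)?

52

h'(y) = 6y - 5.
N(y) = y·h'(y) - h(y) = y·(6y - 5) - (3y^2 - 5y - 4) = 3y^2 + 4.
N(4) = 52.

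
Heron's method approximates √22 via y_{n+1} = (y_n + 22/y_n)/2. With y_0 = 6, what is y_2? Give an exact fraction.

1633/348

y_1 = (6 + 22/6)/2 = 29/6.
y_2 = (29/6 + 22/(29/6))/2 = 1633/348.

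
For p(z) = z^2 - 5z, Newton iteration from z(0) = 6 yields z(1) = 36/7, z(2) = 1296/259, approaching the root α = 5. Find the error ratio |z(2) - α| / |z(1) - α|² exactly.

z(1) - α = 36/7 - 5 = 1/7, so |z(1) - α| = 1/7.
z(2) - α = 1296/259 - 5 = 1/259, so |z(2) - α| = 1/259.
|z(1) - α|² = 1/49.
Ratio = (1/259) / (1/49) = 7/37.

7/37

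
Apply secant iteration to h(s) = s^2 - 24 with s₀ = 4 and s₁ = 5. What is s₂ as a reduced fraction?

h(4) = -8, h(5) = 1. s₂ = 5 - 1·(5 - 4)/(1 - (-8)) = 44/9.

44/9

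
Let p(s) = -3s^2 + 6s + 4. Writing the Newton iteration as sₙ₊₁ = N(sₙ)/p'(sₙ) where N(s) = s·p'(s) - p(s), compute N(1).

-7

p'(s) = -6s + 6.
N(s) = s·p'(s) - p(s) = s·(-6s + 6) - (-3s^2 + 6s + 4) = -3s^2 - 4.
N(1) = -7.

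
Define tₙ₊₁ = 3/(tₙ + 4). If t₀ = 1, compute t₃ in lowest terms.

t₁ = 3/(1 + 4) = 3/5.
t₂ = 3/(3/5 + 4) = 15/23.
t₃ = 3/(15/23 + 4) = 69/107.

69/107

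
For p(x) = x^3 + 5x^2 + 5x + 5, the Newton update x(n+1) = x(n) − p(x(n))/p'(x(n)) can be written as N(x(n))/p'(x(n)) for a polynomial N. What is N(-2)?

−1

p'(x) = 3x^2 + 10x + 5.
N(x) = x·p'(x) − p(x) = x·(3x^2 + 10x + 5) − (x^3 + 5x^2 + 5x + 5) = 2x^3 + 5x^2 − 5.
N(-2) = −1.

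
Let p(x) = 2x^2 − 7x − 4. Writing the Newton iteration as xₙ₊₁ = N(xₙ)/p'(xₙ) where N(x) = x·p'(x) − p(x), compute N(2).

12

p'(x) = 4x − 7.
N(x) = x·p'(x) − p(x) = x·(4x − 7) − (2x^2 − 7x − 4) = 2x^2 + 4.
N(2) = 12.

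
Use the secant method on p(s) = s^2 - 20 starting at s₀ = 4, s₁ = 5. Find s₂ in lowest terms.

40/9

p(4) = -4, p(5) = 5. s₂ = 5 - 5·(5 - 4)/(5 - (-4)) = 40/9.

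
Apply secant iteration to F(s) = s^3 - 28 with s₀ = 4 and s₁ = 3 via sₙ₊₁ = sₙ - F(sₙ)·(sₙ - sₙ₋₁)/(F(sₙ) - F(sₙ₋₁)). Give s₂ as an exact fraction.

112/37

F(4) = 36, F(3) = -1. s₂ = 3 - (-1)·(3 - 4)/((-1) - 36) = 112/37.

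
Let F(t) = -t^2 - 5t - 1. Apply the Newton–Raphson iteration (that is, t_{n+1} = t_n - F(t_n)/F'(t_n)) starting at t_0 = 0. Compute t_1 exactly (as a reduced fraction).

-1/5

F'(t) = -2t - 5.
F(0) = -1, F'(0) = -5, so t_1 = 0 - (-1)/(-5) = -1/5.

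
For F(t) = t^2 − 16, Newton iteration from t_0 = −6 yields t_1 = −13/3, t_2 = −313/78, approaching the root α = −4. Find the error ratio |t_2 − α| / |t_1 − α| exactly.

t_1 − α = −13/3 − (−4) = −13/3 + 4 = −1/3, so |t_1 − α| = 1/3.
t_2 − α = −313/78 − (−4) = −313/78 + 4 = −1/78, so |t_2 − α| = 1/78.
Ratio = (1/78) / (1/3) = 1/26.

1/26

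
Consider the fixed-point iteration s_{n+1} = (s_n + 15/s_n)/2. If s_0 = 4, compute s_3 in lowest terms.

7380481/1905632

s_1 = (4 + 15/4)/2 = 31/8.
s_2 = (31/8 + 15/(31/8))/2 = 1921/496.
s_3 = (1921/496 + 15/(1921/496))/2 = 7380481/1905632.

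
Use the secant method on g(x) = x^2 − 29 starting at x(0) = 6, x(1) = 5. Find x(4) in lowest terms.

g(6) = 7, g(5) = −4. x(2) = 5 − (−4)·(5 − 6)/((−4) − 7) = 59/11.
g(5) = −4, g(59/11) = −28/121. x(3) = (59/11) − (−28/121)·((59/11) − 5)/((−28/121) − (−4)) = 307/57.
g(59/11) = −28/121, g(307/57) = 28/3249. x(4) = (307/57) − (28/3249)·((307/57) − (59/11))/((28/3249) − (−28/121)) = 9074/1685.

9074/1685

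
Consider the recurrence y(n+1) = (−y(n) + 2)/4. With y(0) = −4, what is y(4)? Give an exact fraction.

49/128

y(1) = (−(−4) + 2)/4 = 3/2.
y(2) = (−(3/2) + 2)/4 = 1/8.
y(3) = (−(1/8) + 2)/4 = 15/32.
y(4) = (−(15/32) + 2)/4 = 49/128.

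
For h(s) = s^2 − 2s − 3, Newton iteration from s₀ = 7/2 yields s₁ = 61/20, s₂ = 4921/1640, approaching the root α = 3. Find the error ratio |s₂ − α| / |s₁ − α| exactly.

1/82

s₁ − α = 61/20 − 3 = 1/20, so |s₁ − α| = 1/20.
s₂ − α = 4921/1640 − 3 = 1/1640, so |s₂ − α| = 1/1640.
Ratio = (1/1640) / (1/20) = 1/82.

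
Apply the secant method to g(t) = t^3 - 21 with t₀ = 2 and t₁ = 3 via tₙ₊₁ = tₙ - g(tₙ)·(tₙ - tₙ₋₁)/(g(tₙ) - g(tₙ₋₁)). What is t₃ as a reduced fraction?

8035/2919

g(2) = -13, g(3) = 6. t₂ = 3 - 6·(3 - 2)/(6 - (-13)) = 51/19.
g(3) = 6, g(51/19) = -11388/6859. t₃ = (51/19) - (-11388/6859)·((51/19) - 3)/((-11388/6859) - 6) = 8035/2919.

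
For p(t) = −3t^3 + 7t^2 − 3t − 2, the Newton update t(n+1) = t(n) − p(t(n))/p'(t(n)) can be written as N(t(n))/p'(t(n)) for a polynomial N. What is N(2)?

−18

p'(t) = −9t^2 + 14t − 3.
N(t) = t·p'(t) − p(t) = t·(−9t^2 + 14t − 3) − (−3t^3 + 7t^2 − 3t − 2) = −6t^3 + 7t^2 + 2.
N(2) = −18.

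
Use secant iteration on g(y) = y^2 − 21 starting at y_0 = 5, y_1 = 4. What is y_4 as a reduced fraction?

14513/3167

g(5) = 4, g(4) = −5. y_2 = 4 − (−5)·(4 − 5)/((−5) − 4) = 41/9.
g(4) = −5, g(41/9) = −20/81. y_3 = (41/9) − (−20/81)·((41/9) − 4)/((−20/81) − (−5)) = 353/77.
g(41/9) = −20/81, g(353/77) = 100/5929. y_4 = (353/77) − (100/5929)·((353/77) − (41/9))/((100/5929) − (−20/81)) = 14513/3167.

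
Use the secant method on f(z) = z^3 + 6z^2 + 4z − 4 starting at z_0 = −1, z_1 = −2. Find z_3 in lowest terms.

f(−1) = −3, f(−2) = 4. z_2 = (−2) − 4·((−2) − (−1))/(4 − (−3)) = −10/7.
f(−2) = 4, f(−10/7) = −132/343. z_3 = (−10/7) − (−132/343)·((−10/7) − (−2))/((−132/343) − 4) = −139/94.

−139/94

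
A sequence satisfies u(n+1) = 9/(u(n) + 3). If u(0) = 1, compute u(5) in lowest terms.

54/29

u(1) = 9/(1 + 3) = 9/4.
u(2) = 9/(9/4 + 3) = 12/7.
u(3) = 9/(12/7 + 3) = 21/11.
u(4) = 9/(21/11 + 3) = 11/6.
u(5) = 9/(11/6 + 3) = 54/29.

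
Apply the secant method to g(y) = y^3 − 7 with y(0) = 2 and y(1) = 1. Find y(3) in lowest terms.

g(2) = 1, g(1) = −6. y(2) = 1 − (−6)·(1 − 2)/((−6) − 1) = 13/7.
g(1) = −6, g(13/7) = −204/343. y(3) = (13/7) − (−204/343)·((13/7) − 1)/((−204/343) − (−6)) = 201/103.

201/103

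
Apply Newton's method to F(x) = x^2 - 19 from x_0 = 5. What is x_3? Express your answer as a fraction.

F'(x) = 2x.
F(5) = 6, F'(5) = 10, so x_1 = 5 - 6/10 = 22/5.
F(22/5) = 9/25, F'(22/5) = 44/5, so x_2 = (22/5) - (9/25)/(44/5) = 959/220.
F(959/220) = 81/48400, F'(959/220) = 959/110, so x_3 = (959/220) - (81/48400)/(959/110) = 1839281/421960.

1839281/421960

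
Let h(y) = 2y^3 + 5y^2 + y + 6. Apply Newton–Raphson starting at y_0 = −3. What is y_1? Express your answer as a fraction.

−69/25

h'(y) = 6y^2 + 10y + 1.
h(−3) = −6, h'(−3) = 25, so y_1 = (−3) − (−6)/25 = −69/25.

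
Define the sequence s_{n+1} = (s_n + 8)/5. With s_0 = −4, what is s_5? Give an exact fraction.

6244/3125

s_1 = ((−4) + 8)/5 = 4/5.
s_2 = ((4/5) + 8)/5 = 44/25.
s_3 = ((44/25) + 8)/5 = 244/125.
s_4 = ((244/125) + 8)/5 = 1244/625.
s_5 = ((1244/625) + 8)/5 = 6244/3125.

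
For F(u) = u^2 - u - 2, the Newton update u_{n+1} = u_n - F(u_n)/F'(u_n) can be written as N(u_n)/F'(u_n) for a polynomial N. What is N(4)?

F'(u) = 2u - 1.
N(u) = u·F'(u) - F(u) = u·(2u - 1) - (u^2 - u - 2) = u^2 + 2.
N(4) = 18.

18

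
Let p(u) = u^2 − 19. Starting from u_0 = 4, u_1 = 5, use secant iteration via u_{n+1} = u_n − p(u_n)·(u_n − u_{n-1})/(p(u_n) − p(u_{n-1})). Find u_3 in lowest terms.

61/14

p(4) = −3, p(5) = 6. u_2 = 5 − 6·(5 − 4)/(6 − (−3)) = 13/3.
p(5) = 6, p(13/3) = −2/9. u_3 = (13/3) − (−2/9)·((13/3) − 5)/((−2/9) − 6) = 61/14.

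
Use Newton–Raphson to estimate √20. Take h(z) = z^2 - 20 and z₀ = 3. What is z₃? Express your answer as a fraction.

h'(z) = 2z.
h(3) = -11, h'(3) = 6, so z₁ = 3 - (-11)/6 = 29/6.
h(29/6) = 121/36, h'(29/6) = 29/3, so z₂ = (29/6) - (121/36)/(29/3) = 1561/348.
h(1561/348) = 14641/121104, h'(1561/348) = 1561/174, so z₃ = (1561/348) - (14641/121104)/(1561/174) = 4858801/1086456.

4858801/1086456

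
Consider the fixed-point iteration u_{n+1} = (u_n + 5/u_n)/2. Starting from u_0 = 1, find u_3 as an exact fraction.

u_1 = (1 + 5/1)/2 = 3.
u_2 = (3 + 5/3)/2 = 7/3.
u_3 = (7/3 + 5/(7/3))/2 = 47/21.

47/21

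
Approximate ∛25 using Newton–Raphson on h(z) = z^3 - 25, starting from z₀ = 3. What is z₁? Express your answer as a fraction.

79/27

h'(z) = 3z^2.
h(3) = 2, h'(3) = 27, so z₁ = 3 - 2/27 = 79/27.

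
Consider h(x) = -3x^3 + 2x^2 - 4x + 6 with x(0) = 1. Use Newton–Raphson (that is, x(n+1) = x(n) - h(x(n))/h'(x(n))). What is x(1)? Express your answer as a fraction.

h'(x) = -9x^2 + 4x - 4.
h(1) = 1, h'(1) = -9, so x(1) = 1 - 1/(-9) = 10/9.

10/9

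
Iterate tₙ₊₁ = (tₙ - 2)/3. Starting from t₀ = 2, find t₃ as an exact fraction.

t₁ = (2 - 2)/3 = 0.
t₂ = (0 - 2)/3 = -2/3.
t₃ = ((-2/3) - 2)/3 = -8/9.

-8/9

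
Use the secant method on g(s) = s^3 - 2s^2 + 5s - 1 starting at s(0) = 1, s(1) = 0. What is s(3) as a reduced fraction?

g(1) = 3, g(0) = -1. s(2) = 0 - (-1)·(0 - 1)/((-1) - 3) = 1/4.
g(0) = -1, g(1/4) = 9/64. s(3) = (1/4) - (9/64)·((1/4) - 0)/((9/64) - (-1)) = 16/73.

16/73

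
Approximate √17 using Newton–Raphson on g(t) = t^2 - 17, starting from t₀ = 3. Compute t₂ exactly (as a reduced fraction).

g'(t) = 2t.
g(3) = -8, g'(3) = 6, so t₁ = 3 - (-8)/6 = 13/3.
g(13/3) = 16/9, g'(13/3) = 26/3, so t₂ = (13/3) - (16/9)/(26/3) = 161/39.

161/39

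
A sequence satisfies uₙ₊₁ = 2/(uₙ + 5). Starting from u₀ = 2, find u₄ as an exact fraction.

398/1069

u₁ = 2/(2 + 5) = 2/7.
u₂ = 2/(2/7 + 5) = 14/37.
u₃ = 2/(14/37 + 5) = 74/199.
u₄ = 2/(74/199 + 5) = 398/1069.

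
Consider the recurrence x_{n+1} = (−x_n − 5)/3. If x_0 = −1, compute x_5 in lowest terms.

−304/243

x_1 = (−(−1) − 5)/3 = −4/3.
x_2 = (−(−4/3) − 5)/3 = −11/9.
x_3 = (−(−11/9) − 5)/3 = −34/27.
x_4 = (−(−34/27) − 5)/3 = −101/81.
x_5 = (−(−101/81) − 5)/3 = −304/243.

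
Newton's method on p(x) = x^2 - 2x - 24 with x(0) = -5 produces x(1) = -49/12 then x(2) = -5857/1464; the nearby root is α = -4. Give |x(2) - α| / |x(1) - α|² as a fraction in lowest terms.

x(1) - α = -49/12 - (-4) = -49/12 + 4 = -1/12, so |x(1) - α| = 1/12.
x(2) - α = -5857/1464 - (-4) = -5857/1464 + 4 = -1/1464, so |x(2) - α| = 1/1464.
|x(1) - α|² = 1/144.
Ratio = (1/1464) / (1/144) = 6/61.

6/61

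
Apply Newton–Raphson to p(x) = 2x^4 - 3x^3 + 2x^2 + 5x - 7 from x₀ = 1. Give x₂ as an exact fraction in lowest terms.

p'(x) = 8x^3 - 9x^2 + 4x + 5.
p(1) = -1, p'(1) = 8, so x₁ = 1 - (-1)/8 = 9/8.
p(9/8) = 181/2048, p'(9/8) = 19/2, so x₂ = (9/8) - (181/2048)/(19/2) = 21707/19456.

21707/19456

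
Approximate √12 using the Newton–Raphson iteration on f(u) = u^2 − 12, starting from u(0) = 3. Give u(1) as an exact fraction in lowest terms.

f'(u) = 2u.
f(3) = −3, f'(3) = 6, so u(1) = 3 − (−3)/6 = 7/2.

7/2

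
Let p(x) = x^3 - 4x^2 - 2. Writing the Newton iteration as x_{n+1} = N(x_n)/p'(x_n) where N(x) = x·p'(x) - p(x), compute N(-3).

-88

p'(x) = 3x^2 - 8x.
N(x) = x·p'(x) - p(x) = x·(3x^2 - 8x) - (x^3 - 4x^2 - 2) = 2x^3 - 4x^2 + 2.
N(-3) = -88.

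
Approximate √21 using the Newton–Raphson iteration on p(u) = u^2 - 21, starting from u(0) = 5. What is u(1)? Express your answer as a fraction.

23/5

p'(u) = 2u.
p(5) = 4, p'(5) = 10, so u(1) = 5 - 4/10 = 23/5.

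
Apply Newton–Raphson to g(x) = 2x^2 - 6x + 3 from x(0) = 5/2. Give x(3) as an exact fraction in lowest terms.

g'(x) = 4x - 6.
g(5/2) = 1/2, g'(5/2) = 4, so x(1) = (5/2) - (1/2)/4 = 19/8.
g(19/8) = 1/32, g'(19/8) = 7/2, so x(2) = (19/8) - (1/32)/(7/2) = 265/112.
g(265/112) = 1/6272, g'(265/112) = 97/28, so x(3) = (265/112) - (1/6272)/(97/28) = 51409/21728.

51409/21728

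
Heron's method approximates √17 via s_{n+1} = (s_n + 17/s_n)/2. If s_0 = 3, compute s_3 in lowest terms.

25889/6279

s_1 = (3 + 17/3)/2 = 13/3.
s_2 = (13/3 + 17/(13/3))/2 = 161/39.
s_3 = (161/39 + 17/(161/39))/2 = 25889/6279.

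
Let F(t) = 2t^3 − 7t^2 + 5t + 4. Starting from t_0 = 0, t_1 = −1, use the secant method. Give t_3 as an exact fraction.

F(0) = 4, F(−1) = −10. t_2 = (−1) − (−10)·((−1) − 0)/((−10) − 4) = −2/7.
F(−1) = −10, F(−2/7) = 670/343. t_3 = (−2/7) − (670/343)·((−2/7) − (−1))/((670/343) − (−10)) = −33/82.

−33/82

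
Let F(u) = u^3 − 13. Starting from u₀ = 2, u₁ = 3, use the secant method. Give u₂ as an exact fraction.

F(2) = −5, F(3) = 14. u₂ = 3 − 14·(3 − 2)/(14 − (−5)) = 43/19.

43/19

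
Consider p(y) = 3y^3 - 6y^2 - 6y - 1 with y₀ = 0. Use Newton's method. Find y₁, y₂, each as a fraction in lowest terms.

y₁ = -1/6, y₂ = -29/135

p'(y) = 9y^2 - 12y - 6.
p(0) = -1, p'(0) = -6, so y₁ = 0 - (-1)/(-6) = -1/6.
p(-1/6) = -13/72, p'(-1/6) = -15/4, so y₂ = (-1/6) - (-13/72)/(-15/4) = -29/135.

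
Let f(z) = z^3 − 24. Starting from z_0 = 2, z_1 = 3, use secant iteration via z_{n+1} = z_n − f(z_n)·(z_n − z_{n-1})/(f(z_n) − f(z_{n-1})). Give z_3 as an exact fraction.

8882/3081

f(2) = −16, f(3) = 3. z_2 = 3 − 3·(3 − 2)/(3 − (−16)) = 54/19.
f(3) = 3, f(54/19) = −7152/6859. z_3 = (54/19) − (−7152/6859)·((54/19) − 3)/((−7152/6859) − 3) = 8882/3081.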